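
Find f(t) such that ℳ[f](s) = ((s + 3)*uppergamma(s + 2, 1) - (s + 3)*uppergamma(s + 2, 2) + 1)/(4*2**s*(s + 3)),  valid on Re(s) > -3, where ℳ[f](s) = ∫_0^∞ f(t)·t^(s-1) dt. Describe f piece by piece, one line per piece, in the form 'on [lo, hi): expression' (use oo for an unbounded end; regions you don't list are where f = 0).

back out the shared t-power: 2*t on [0, 1/2); exp(-2*t) on [1/2, 1)
back out the common scale on t: t on [0, 1); exp(-t) on [1, 2)
f breaks at 1/2 into 2 integrals to sum
on [0, 1/2): add ∫ 2*t**3·t^(s-1) dt
segment 1/2 to 1 holds t**2*exp(-2*t); add its integral

on [0, 1/2): 2*t**3
on [1/2, 1): t**2*exp(-2*t)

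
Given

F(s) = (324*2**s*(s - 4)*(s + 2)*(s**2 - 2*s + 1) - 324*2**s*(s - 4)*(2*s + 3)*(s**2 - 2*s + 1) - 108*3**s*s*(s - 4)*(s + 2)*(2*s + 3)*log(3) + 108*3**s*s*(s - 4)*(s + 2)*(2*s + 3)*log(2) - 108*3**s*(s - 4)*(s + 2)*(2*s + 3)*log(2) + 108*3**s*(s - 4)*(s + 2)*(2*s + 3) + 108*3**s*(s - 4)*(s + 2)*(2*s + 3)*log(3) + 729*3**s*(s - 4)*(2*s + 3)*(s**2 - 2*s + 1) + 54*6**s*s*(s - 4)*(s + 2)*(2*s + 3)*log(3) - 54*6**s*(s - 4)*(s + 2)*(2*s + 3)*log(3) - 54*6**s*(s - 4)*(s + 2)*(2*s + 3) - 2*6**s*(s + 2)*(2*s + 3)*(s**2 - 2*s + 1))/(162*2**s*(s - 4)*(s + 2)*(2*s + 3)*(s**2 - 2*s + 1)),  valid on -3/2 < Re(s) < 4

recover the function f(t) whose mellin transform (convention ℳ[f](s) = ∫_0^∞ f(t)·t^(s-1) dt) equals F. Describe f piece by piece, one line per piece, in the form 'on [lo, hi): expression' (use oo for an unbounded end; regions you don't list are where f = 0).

summing 4 kernel integrals split by 1, 3/2, 3 yields ℳ[f](s)
∫ over [0, 1) of t**(3/2)·t^(s-1) joins the sum
for t in [1, 3/2): the term is ∫ 2*t**2·t^(s-1)
over [3/2, 3), the kernel integral of log(t)/t enters the sum
between 3 and ∞ the integrand is t**(-4)·t^(s-1)

on [0, 1): t**(3/2)
on [1, 3/2): 2*t**2
on [3/2, 3): log(t)/t
on [3, oo): t**(-4)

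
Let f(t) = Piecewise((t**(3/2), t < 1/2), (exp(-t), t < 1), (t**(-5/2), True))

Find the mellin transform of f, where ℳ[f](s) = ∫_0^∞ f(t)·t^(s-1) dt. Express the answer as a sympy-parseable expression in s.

the 3 pieces separated at 1/2, 1 each add one integral
between 0 and 1/2 the integrand is t**(3/2)·t^(s-1)
the [1/2, 1) slice contributes ∫ exp(-t)·t^(s-1) dt
the [1, ∞) slice contributes ∫ t**(-5/2)·t^(s-1) dt

(2*2**s*(2*s - 5)*(2*s + 3)*uppergamma(s, 1/2) - 2*2**s*(2*s - 5)*(2*s + 3)*uppergamma(s, 1) - 4*2**s*(2*s + 3) + sqrt(2)*(2*s - 5))/(2*2**s*(2*s - 5)*(2*s + 3))
  -3/2 < Re(s) < 5/2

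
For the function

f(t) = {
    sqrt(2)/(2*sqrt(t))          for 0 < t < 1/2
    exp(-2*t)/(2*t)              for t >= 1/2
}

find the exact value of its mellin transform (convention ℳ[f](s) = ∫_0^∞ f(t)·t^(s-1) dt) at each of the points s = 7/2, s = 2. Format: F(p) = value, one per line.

back out the common scale on t: 1/sqrt(t) on [0, 1); exp(-t)/t on [1, ∞)
the shared t-power comes off first: sqrt(t) on [0, 1); exp(-t) on [1, ∞)
breakpoints 1/2: one integral from each of the 2 segments
piece [0, 1/2): integrate sqrt(2)/(2*sqrt(t)) against the kernel
between 1/2 and ∞ the integrand is exp(-2*t)/(2*t)·t^(s-1)

F(7/2) = sqrt(2)*(E*(9*sqrt(pi)*erfc(1) + 4) + 30)*exp(-1)/192
F(2) = exp(-1)/4 + 1/6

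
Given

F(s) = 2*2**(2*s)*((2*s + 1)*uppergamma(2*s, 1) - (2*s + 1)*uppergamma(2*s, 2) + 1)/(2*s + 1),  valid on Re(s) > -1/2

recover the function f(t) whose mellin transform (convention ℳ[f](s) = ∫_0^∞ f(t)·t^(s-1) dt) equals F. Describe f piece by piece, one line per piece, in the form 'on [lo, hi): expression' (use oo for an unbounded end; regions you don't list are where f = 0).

remove the power substitution first: t/2 on [0, 2); exp(-t/2) on [2, 4)
strip the common scale on t: t on [0, 1); exp(-t) on [1, 2)
cuts at 4: linearity sums the 2 kernel integrals
on [0, 4): add ∫ sqrt(t)/2·t^(s-1) dt
piece [4, 16): integrate exp(-sqrt(t)/2) against the kernel

on [0, 4): sqrt(t)/2
on [4, 16): exp(-sqrt(t)/2)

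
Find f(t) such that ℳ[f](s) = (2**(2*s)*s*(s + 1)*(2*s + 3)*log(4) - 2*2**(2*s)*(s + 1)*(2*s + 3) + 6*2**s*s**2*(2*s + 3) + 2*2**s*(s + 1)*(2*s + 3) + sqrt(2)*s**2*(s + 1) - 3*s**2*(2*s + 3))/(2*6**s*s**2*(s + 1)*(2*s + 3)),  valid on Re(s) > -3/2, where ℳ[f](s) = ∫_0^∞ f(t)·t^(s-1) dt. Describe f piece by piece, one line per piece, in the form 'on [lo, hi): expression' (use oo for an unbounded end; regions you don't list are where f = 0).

back out the common scale on t: t**(3/2) on [0, 1/2); 3*t on [1/2, 1); log(t) on [1, 2)
breakpoints 1/6, 1/3: one integral from each of the 3 segments
on [0, 1/6) integrate f = 3*sqrt(3)*t**(3/2) against the kernel
on [1/6, 1/3): add ∫ 9*t·t^(s-1) dt
segment 1/3 to 2/3 holds log(3*t); add its integral

on [0, 1/6): 3*sqrt(3)*t**(3/2)
on [1/6, 1/3): 9*t
on [1/3, 2/3): log(3*t)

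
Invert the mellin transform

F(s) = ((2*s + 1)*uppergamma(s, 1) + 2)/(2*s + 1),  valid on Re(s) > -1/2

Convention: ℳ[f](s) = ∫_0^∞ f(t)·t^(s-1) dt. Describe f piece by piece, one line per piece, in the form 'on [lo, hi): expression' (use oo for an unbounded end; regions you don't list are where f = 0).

on [0, 1): sqrt(t)
on [1, oo): exp(-t)

the 2 pieces separated at 1 each add one integral
over [0, 1), the kernel integral of sqrt(t) enters the sum
for t in [1, ∞): the term is ∫ exp(-t)·t^(s-1)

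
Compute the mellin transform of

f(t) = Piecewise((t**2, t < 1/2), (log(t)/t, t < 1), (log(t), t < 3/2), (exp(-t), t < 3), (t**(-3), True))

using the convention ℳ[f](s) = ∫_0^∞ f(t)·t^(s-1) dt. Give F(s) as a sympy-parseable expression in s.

(108*2**s*s**2*(s - 3)*(s + 2)*(s**2 - 2*s + 1)*uppergamma(s, 3/2) - 108*2**s*s**2*(s - 3)*(s + 2)*(s**2 - 2*s + 1)*uppergamma(s, 3) - 108*2**s*s**2*(s - 3)*(s + 2) + 108*2**s*(s - 3)*(s + 2)*(s**2 - 2*s + 1) - 108*3**s*s*(s - 3)*(s + 2)*(s**2 - 2*s + 1)*log(2) + 108*3**s*s*(s - 3)*(s + 2)*(s**2 - 2*s + 1)*log(3) - 108*3**s*(s - 3)*(s + 2)*(s**2 - 2*s + 1) - 4*6**s*s**2*(s + 2)*(s**2 - 2*s + 1) + 216*s**3*(s - 3)*(s + 2)*log(2) - 216*s**2*(s - 3)*(s + 2)*log(2) + 216*s**2*(s - 3)*(s + 2) + 27*s**2*(s - 3)*(s**2 - 2*s + 1))/(108*2**s*s**2*(s - 3)*(s + 2)*(s**2 - 2*s + 1))
  -2 < Re(s) < 3

linearity at 1/2, 1, 3/2, 3 turns ℳ[f](s) into 5 summed integrals
segment 0 to 1/2 holds t**2; add its integral
segment 1/2 to 1 holds log(t)/t; add its integral
on [1, 3/2): add ∫ log(t)·t^(s-1) dt
the [3/2, 3) slice contributes ∫ exp(-t)·t^(s-1) dt
∫ t**(-3)·t^(s-1) over [3, ∞)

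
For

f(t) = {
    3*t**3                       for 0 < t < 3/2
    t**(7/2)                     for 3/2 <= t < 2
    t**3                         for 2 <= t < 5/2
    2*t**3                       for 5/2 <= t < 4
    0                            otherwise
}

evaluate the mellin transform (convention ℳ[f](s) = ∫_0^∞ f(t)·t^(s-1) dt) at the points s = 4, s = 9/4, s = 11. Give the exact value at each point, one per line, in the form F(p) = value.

F(4) = -729*sqrt(6)/640 + 256*sqrt(2)/15 + 1026589/224
F(9/4) = -3125*2**(3/4)*5**(1/4)/336 - 128*2**(1/4)/21 - 243*2**(1/4)*3**(3/4)/368 + 243*2**(3/4)*3**(1/4)/112 + 128*2**(3/4)/23 + 8192*sqrt(2)/21
F(11) = -4782969*sqrt(6)/475136 + 32768*sqrt(2)/29 + 4394867710017/114688

slice at 3/2, 2, 5/2, transform all 4 pieces, and sum them
between 0 and 3/2 the integrand is 3*t**3·t^(s-1)
for t in [3/2, 2): the term is ∫ t**(7/2)·t^(s-1)
segment 2 to 5/2 holds t**3; add its integral
over [5/2, 4), the kernel integral of 2*t**3 enters the sum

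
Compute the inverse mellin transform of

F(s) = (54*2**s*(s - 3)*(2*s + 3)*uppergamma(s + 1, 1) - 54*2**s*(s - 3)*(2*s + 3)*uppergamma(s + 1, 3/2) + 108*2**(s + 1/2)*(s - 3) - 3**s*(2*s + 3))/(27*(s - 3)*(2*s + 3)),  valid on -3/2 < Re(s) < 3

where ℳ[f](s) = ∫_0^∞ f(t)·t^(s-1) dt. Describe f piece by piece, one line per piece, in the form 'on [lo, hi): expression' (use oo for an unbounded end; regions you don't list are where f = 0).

the shared t-power comes off first: sqrt(t) on [0, 2); exp(-t/2) on [2, 3); t**(-4) on [3, ∞)
integrate the 3 segments split at 2, 3, then add the results
the [0, 2) slice contributes ∫ t**(3/2)·t^(s-1) dt
segment [2, 3) carries t*exp(-t/2); integrate it
for t in [3, ∞): the term is ∫ t**(-3)·t^(s-1)

on [0, 2): t**(3/2)
on [2, 3): t*exp(-t/2)
on [3, oo): t**(-3)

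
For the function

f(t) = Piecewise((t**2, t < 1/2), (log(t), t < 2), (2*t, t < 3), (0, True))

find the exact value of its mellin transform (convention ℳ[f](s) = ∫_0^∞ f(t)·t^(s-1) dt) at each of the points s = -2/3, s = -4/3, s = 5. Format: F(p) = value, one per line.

F(-2/3) = 3*2**(2/3)*(-19*2**(2/3) - log(2**(2*2**(2/3) + 8)) + 13 + 16*6**(1/3))/16
F(-4/3) = 2**(1/3)*(-64*6**(2/3) - log(2**(12*2**(1/3) + 96)) + 120 + 183*2**(1/3))/64
F(5) = 205*log(2)/32 + 14810143/67200

f breaks at 1/2, 2 into 3 integrals to sum
∫ over [0, 1/2) of t**2·t^(s-1) joins the sum
for t in [1/2, 2): the term is ∫ log(t)·t^(s-1)
for t in [2, 3): the term is ∫ 2*t·t^(s-1)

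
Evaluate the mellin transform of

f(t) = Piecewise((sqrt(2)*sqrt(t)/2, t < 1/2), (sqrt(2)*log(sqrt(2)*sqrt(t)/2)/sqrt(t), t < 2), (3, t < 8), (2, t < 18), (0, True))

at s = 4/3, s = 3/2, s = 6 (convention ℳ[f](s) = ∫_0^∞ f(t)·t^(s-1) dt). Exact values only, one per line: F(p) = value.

the common scale on t comes off first: sqrt(t) on [0, 1/4); log(sqrt(t))/sqrt(t) on [1/4, 1); 3 on [1, 4); …
undo the power substitution: t on [0, 1/2); log(t)/t on [1/2, 1); 3 on [1, 2); …
integrate the 4 segments split at 1/2, 2, 8, then add the results
on [0, 1/2) integrate f = sqrt(2)*sqrt(t)/2 against the kernel
for t in [1/2, 2): the term is ∫ sqrt(2)*log(sqrt(2)*sqrt(t)/2)/sqrt(t)·t^(s-1)
∫ over [2, 8) of 3·t^(s-1) joins the sum
[8, 18) adds the kernel integral of 2

F(4/3) = -297*2**(1/3)/50 + log(2**(3*2**(2/3)/5)) + 471*2**(2/3)/1100 + 12 + 27*18**(1/3)
F(3/2) = sqrt(2)*(24*log(2) + 3743)/48
F(6) = log(2)/176 + 3437263911431/302016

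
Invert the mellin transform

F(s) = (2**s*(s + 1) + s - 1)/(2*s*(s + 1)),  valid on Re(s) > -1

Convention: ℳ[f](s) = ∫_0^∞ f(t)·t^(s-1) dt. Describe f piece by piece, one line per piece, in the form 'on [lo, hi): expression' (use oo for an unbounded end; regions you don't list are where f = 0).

along the cuts 1, ℳ[f](s) splits into 2 integrals
the [0, 1) slice contributes ∫ t·t^(s-1) dt
on [1, 2) integrate f = 1/2 against the kernel

on [0, 1): t
on [1, 2): 1/2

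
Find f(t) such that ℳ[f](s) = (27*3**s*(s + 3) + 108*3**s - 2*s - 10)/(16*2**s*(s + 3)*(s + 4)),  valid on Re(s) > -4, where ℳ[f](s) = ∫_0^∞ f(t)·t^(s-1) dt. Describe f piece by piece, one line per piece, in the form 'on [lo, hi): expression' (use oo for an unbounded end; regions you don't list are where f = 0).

undo the shared t-power: t**2 on [0, 1/2); t*(2 - t) on [1/2, 3/2)
reversing the shared t-power: t on [0, 1/2); 2 - t on [1/2, 3/2)
split f at 1/2: ℳ[f](s) collects 2 kernel integrals
∫ over [0, 1/2) of t**4·t^(s-1) joins the sum
for t in [1/2, 3/2): the term is ∫ t**3*(2 - t)·t^(s-1)

on [0, 1/2): t**4
on [1/2, 3/2): t**3*(2 - t)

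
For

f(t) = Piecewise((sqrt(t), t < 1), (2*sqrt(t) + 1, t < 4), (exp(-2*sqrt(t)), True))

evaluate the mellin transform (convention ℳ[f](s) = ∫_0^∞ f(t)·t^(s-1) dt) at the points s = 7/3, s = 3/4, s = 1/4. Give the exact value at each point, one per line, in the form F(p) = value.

F(7/3) = -93/119 + 2**(1/3)*uppergamma(14/3, 4)/16 + 3504*2**(2/3)/119
F(3/4) = -32/15 + sqrt(2)*sqrt(pi)*erfc(2)/4 + sqrt(2)*exp(-4) + 136*sqrt(2)/15
F(1/4) = -16/3 + sqrt(2)*sqrt(pi)*erfc(2) + 28*sqrt(2)/3

invert the power substitution to get t on [0, 1); 2*t + 1 on [1, 2); exp(-2*t) on [2, ∞)
f breaks at 1, 4 into 3 integrals to sum
over [0, 1), the kernel integral of sqrt(t) enters the sum
on [1, 4) integrate f = (2*sqrt(t) + 1) against the kernel
for t in [4, ∞): the term is ∫ exp(-2*sqrt(t))·t^(s-1)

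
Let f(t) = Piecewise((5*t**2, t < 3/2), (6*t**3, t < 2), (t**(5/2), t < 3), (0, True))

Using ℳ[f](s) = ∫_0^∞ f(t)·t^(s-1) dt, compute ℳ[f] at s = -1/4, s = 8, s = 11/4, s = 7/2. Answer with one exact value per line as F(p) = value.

cuts at 3/2, 2: linearity sums the 3 kernel integrals
∫ 5*t**2·t^(s-1) over [0, 3/2)
piece [3/2, 2): integrate 6*t**3 against the kernel
segment [2, 3) carries t**(5/2); integrate it

F(-1/4) = -16*2**(1/4)/9 - 24*2**(1/4)*3**(3/4)/77 + 4*3**(1/4) + 96*2**(3/4)/11
F(8) = -2048*sqrt(2)/21 + 24752481/22528 + 39366*sqrt(3)/7
F(11/4) = -128*2**(1/4)/21 - 567*2**(1/4)*3**(3/4)/437 + 768*2**(3/4)/23 + 324*3**(1/4)/7
F(7/2) = -4131*sqrt(6)/2288 + 768*sqrt(2)/13 + 665/6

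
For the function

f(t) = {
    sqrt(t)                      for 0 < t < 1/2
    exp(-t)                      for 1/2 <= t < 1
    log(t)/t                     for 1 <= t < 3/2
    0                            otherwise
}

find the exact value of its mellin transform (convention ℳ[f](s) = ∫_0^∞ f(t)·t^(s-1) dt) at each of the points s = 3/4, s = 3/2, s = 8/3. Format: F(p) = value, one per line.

breakpoints 1/2, 1: one integral from each of the 3 segments
the [0, 1/2) slice contributes ∫ sqrt(t)·t^(s-1) dt
the [1/2, 1) slice contributes ∫ exp(-t)·t^(s-1) dt
segment [1, 3/2) carries log(t)/t; integrate it

F(3/4) = -16*2**(1/4)*3**(3/4)/3 + log(2**(4*2**(1/4)*3**(3/4)/3)/3**(4*2**(1/4)*3**(3/4)/3)) - uppergamma(3/4, 1) + 2**(3/4)/5 + uppergamma(3/4, 1/2) + 16
F(3/2) = -2*sqrt(6) - exp(-1) - sqrt(pi)*erfc(1)/2 + sqrt(pi)*erfc(sqrt(2)/2)/2 + sqrt(2)*exp(-1/2)/2 + exp(-3/2)*log(3**(8*sqrt(6)*exp(3/2))/2**(8*sqrt(6)*exp(3/2)))/8 + 33/8
F(8/3) = -uppergamma(8/3, 1) - 27*2**(1/3)*3**(2/3)/100 + 3*2**(5/6)/152 + 9/25 + log(3**(9*2**(1/3)*3**(2/3)/20)/2**(9*2**(1/3)*3**(2/3)/20)) + uppergamma(8/3, 1/2)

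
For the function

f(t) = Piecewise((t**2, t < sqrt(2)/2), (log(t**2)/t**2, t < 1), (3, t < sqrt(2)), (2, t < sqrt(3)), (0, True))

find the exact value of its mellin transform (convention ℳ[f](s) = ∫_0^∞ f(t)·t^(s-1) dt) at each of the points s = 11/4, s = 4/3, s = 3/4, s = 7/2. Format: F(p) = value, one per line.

F(11/4) = 2**(5/8)*(-8740*2**(3/8) + 2508*log(2) + 1368*2**(3/4) + 6787 + 4104*6**(3/8))/3762
F(4/3) = -27/4 - 3*2**(1/3)*log(2)/2 + 3*2**(2/3)/4 + 3*3**(2/3)/2 + 183*2**(1/3)/40
F(3/4) = 2**(5/8)*(-2178*2**(3/8) - 660*log(2) + 550*2**(3/4) + 1131 + 1100*6**(3/8))/825
F(7/2) = 2**(1/4)*(-2420*2**(3/4) + 924*log(2) + 1295 + 1584*sqrt(2) + 2376*6**(3/4))/2772

strip the power substitution: t on [0, 1/2); log(t)/t on [1/2, 1); 3 on [1, 2); …
linearity at sqrt(2)/2, 1, sqrt(2) turns ℳ[f](s) into 4 summed integrals
[0, sqrt(2)/2) adds the kernel integral of t**2
[sqrt(2)/2, 1) adds the kernel integral of log(t**2)/t**2
∫ 3·t^(s-1) over [1, sqrt(2))
for t in [sqrt(2), sqrt(3)): the term is ∫ 2·t^(s-1)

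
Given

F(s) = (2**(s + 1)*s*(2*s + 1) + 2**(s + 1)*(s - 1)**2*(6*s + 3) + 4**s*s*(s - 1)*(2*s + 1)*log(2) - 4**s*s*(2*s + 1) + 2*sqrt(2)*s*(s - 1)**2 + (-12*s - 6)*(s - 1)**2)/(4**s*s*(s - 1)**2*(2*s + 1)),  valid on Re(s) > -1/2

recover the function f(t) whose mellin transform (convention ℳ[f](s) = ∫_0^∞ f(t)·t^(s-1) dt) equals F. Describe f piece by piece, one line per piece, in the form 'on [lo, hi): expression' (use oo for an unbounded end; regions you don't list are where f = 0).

remove the shared t-power first: 2*sqrt(2)*t**(3/2) on [0, 1/4); 6*t on [1/4, 1/2); log(2*t) on [1/2, 1)
strip the common scale on t: t**(3/2) on [0, 1/2); 3*t on [1/2, 1); log(t) on [1, 2)
treat the 3 regions marked off by 1/4, 1/2 separately and sum
the [0, 1/4) slice contributes ∫ 2*sqrt(2)*sqrt(t)·t^(s-1) dt
∫ 6·t^(s-1) over [1/4, 1/2)
over [1/2, 1), the kernel integral of log(2*t)/t enters the sum

on [0, 1/4): 2*sqrt(2)*sqrt(t)
on [1/4, 1/2): 6
on [1/2, 1): log(2*t)/t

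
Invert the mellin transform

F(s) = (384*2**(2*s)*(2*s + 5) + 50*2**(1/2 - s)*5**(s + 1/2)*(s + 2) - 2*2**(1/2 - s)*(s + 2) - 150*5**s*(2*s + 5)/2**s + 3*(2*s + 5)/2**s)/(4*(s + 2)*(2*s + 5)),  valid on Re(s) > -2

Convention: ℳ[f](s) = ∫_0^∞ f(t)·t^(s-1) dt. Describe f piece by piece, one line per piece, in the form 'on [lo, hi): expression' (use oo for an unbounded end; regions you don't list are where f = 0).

on [0, 1/2): 3*t**2
on [1/2, 5/2): 2*t**(5/2)
on [5/2, 4): 6*t**2

integrate the 3 segments split at 1/2, 5/2, then add the results
∫ 3*t**2·t^(s-1) over [0, 1/2)
on [1/2, 5/2) integrate f = 2*t**(5/2) against the kernel
∫ 6*t**2·t^(s-1) over [5/2, 4)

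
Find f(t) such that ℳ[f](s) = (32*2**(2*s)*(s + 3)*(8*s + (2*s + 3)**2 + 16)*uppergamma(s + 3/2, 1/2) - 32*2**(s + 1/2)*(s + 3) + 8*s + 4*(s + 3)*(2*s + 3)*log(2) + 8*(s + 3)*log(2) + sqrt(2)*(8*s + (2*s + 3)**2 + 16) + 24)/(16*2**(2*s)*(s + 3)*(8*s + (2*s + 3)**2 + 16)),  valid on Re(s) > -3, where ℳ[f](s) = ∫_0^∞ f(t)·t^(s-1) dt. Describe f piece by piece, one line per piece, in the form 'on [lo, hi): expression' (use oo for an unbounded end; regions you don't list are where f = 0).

on [0, 1/4): 4*sqrt(2)*t**3
on [1/4, 1/2): 4*t**(5/2)*log(2*t)
on [1/2, oo): 2*t**(3/2)*exp(-t)

invert the shared t-power to get 4*sqrt(2)*t**(5/2) on [0, 1/4); 4*t**2*log(2*t) on [1/4, 1/2); 2*t*exp(-t) on [1/2, ∞)
back out the common scale on t: t**(5/2) on [0, 1/2); t**2*log(t) on [1/2, 1); t*exp(-t/2) on [1, ∞)
back out the shared t-power: t**(3/2) on [0, 1/2); t*log(t) on [1/2, 1); exp(-t/2) on [1, ∞)
the 3 pieces separated at 1/4, 1/2 each add one integral
between 0 and 1/4 the integrand is 4*sqrt(2)*t**3·t^(s-1)
the [1/4, 1/2) slice contributes ∫ 4*t**(5/2)*log(2*t)·t^(s-1) dt
∫ 2*t**(3/2)*exp(-t)·t^(s-1) over [1/2, ∞)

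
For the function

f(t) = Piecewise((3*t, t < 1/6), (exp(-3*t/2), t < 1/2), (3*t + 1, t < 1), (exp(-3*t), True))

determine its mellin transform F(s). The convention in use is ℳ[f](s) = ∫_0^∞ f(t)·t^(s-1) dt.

invert the common scale on t to get t on [0, 1/2); exp(-t/2) on [1/2, 3/2); t + 1 on [3/2, 3); …
cuts at 1/6, 1/2, 1: linearity sums the 4 kernel integrals
∫ over [0, 1/6) of 3*t·t^(s-1) joins the sum
over [1/6, 1/2), the kernel integral of exp(-3*t/2) enters the sum
[1/2, 1) adds the kernel integral of (3*t + 1)
over [1, ∞), the kernel integral of exp(-3*t) enters the sum

(2*2**s*s*(s + 1)*uppergamma(s, 3) - 5*3**s*s - 2*3**s + 2*4**s*s*(s + 1)*uppergamma(s, 1/4) - 2*4**s*s*(s + 1)*uppergamma(s, 3/4) + 8*6**s*s + 2*6**s + s)/(2*6**s*s*(s + 1))
  Re(s) > -1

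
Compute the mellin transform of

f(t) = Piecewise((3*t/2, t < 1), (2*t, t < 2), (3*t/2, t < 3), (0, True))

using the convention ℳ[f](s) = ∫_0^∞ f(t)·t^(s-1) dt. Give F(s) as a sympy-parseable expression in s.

summing 3 kernel integrals split by 1, 2 yields ℳ[f](s)
over [0, 1), the kernel integral of 3*t/2 enters the sum
over [1, 2), the kernel integral of 2*t enters the sum
on [2, 3) integrate f = 3*t/2 against the kernel

(2**(s + 1) + 3**(s + 2) - 1)/(2*(s + 1))
  Re(s) > -1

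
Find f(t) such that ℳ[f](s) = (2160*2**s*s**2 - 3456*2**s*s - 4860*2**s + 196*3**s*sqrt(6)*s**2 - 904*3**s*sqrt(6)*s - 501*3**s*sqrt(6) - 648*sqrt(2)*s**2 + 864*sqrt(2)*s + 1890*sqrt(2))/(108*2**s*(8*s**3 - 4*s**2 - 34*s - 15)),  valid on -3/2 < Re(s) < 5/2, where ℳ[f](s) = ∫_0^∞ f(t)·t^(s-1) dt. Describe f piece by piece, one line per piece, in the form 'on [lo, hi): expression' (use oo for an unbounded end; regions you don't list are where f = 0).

on [0, 1/2): t**(3/2)
on [1/2, 1): sqrt(t)*(2*t + 1)
on [1, 3/2): t**(3/2)/2
on [3/2, oo): t**(-5/2)

back out the shared t-power: t on [0, 1/2); 2*t + 1 on [1/2, 1); t/2 on [1, 3/2); …
along the cuts 1/2, 1, 3/2, ℳ[f](s) splits into 4 integrals
∫ over [0, 1/2) of t**(3/2)·t^(s-1) joins the sum
piece [1/2, 1): integrate sqrt(t)*(2*t + 1) against the kernel
over [1, 3/2), the kernel integral of t**(3/2)/2 enters the sum
on [3/2, ∞): add ∫ t**(-5/2)·t^(s-1) dt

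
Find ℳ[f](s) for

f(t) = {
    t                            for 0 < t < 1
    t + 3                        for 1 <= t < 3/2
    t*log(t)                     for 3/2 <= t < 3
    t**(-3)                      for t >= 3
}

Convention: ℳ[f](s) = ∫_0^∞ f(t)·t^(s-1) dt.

(-162*2**s*s*(s - 3)*(s**2 + 2*s + 1) - 162*2**s*(s - 3)*(s**2 + 2*s + 1) - 81*3**s*s**2*(s - 3)*(s + 1)*log(3) + 81*3**s*s**2*(s - 3)*(s + 1)*log(2) - 81*3**s*s*(s - 3)*(s + 1)*log(3) + 81*3**s*s*(s - 3)*(s + 1)*log(2) + 81*3**s*s*(s - 3)*(s + 1) + 243*3**s*s*(s - 3)*(s**2 + 2*s + 1) + 162*3**s*(s - 3)*(s**2 + 2*s + 1) + 162*6**s*s**2*(s - 3)*(s + 1)*log(3) - 162*6**s*s*(s - 3)*(s + 1) + 162*6**s*s*(s - 3)*(s + 1)*log(3) - 2*6**s*s*(s + 1)*(s**2 + 2*s + 1))/(54*2**s*s*(s - 3)*(s + 1)*(s**2 + 2*s + 1))
  -1 < Re(s) < 3

slice at 1, 3/2, 3, transform all 4 pieces, and sum them
∫ t·t^(s-1) over [0, 1)
between 1 and 3/2 the integrand is (t + 3)·t^(s-1)
segment [3/2, 3) carries t*log(t); integrate it
over [3, ∞), the kernel integral of t**(-3) enters the sum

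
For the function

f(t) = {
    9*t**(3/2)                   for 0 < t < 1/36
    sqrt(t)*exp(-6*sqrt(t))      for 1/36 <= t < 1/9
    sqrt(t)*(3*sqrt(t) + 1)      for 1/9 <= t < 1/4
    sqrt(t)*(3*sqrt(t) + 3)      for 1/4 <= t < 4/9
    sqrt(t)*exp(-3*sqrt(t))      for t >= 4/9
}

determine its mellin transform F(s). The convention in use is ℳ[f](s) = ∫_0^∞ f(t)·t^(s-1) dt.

invert the shared t-power to get 9*t on [0, 1/36); exp(-6*sqrt(t)) on [1/36, 1/9); 3*sqrt(t) + 1 on [1/9, 1/4); …
invert the power substitution to get 9*t**2 on [0, 1/6); exp(-6*t) on [1/6, 1/3); 3*t + 1 on [1/3, 1/2); …
strip the common scale on t: t**2 on [0, 1/2); exp(-2*t) on [1/2, 1); t + 1 on [1, 3/2); …
treat the 5 regions marked off by 1/36, 1/9, 1/4, 4/9 separately and sum
on [0, 1/36) integrate f = 9*t**(3/2) against the kernel
between 1/36 and 1/9 the integrand is sqrt(t)*exp(-6*sqrt(t))·t^(s-1)
piece [1/9, 1/4): integrate sqrt(t)*(3*sqrt(t) + 1) against the kernel
piece [1/4, 4/9): integrate sqrt(t)*(3*sqrt(t) + 3) against the kernel
on [4/9, ∞): add ∫ sqrt(t)*exp(-3*sqrt(t))·t^(s-1) dt

(40*2**(4*s)*(2*s + 1)*(2*s + 3) + 24*2**(4*s)*(2*s + 3) + 8*2**(2*s)*(s + 1)*(2*s + 1)*(2*s + 3)*uppergamma(2*s + 1, 2) - 8*2**(2*s)*(2*s + 1)*(2*s + 3) - 4*2**(2*s)*(2*s + 3) - 12*3**(2*s)*(2*s + 1)*(2*s + 3) - 12*3**(2*s)*(2*s + 3) + 4*(s + 1)*(2*s + 1)*(2*s + 3)*uppergamma(2*s + 1, 1) - 4*(s + 1)*(2*s + 1)*(2*s + 3)*uppergamma(2*s + 1, 2) + (s + 1)*(2*s + 1))/(12*6**(2*s)*(s + 1)*(2*s + 1)*(2*s + 3))
  Re(s) > -3/2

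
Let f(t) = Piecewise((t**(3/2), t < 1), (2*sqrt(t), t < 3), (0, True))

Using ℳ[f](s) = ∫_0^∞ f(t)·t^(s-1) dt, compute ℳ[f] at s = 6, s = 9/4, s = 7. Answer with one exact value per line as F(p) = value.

F(6) = -34/195 + 2916*sqrt(3)/13
F(9/4) = -76/165 + 72*3**(3/4)/11
F(7) = -38/255 + 2916*sqrt(3)/5

f breaks at 1 into 2 integrals to sum
on [0, 1) integrate f = t**(3/2) against the kernel
over [1, 3), the kernel integral of 2*sqrt(t) enters the sum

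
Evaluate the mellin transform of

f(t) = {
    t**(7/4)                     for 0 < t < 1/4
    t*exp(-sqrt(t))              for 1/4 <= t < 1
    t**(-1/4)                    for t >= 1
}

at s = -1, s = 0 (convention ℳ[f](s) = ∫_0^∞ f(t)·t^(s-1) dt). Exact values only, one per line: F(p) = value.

F(-1) = 2*Ei(-1) + sqrt(2)/3 + 4/5 - 2*Ei(-1/2)
F(0) = -4*exp(-1) + sqrt(2)/28 + 3*exp(-1/2) + 4

peel off the power substitution: t**(7/2) on [0, 1/2); t**2*exp(-t) on [1/2, 1); 1/sqrt(t) on [1, ∞)
reversing the shared t-power: t**(5/2) on [0, 1/2); t*exp(-t) on [1/2, 1); t**(-3/2) on [1, ∞)
the shared t-power comes off first: t**(3/2) on [0, 1/2); exp(-t) on [1/2, 1); t**(-5/2) on [1, ∞)
treat the 3 regions marked off by 1/4, 1 separately and sum
for t in [0, 1/4): the term is ∫ t**(7/4)·t^(s-1)
on [1/4, 1) integrate f = t*exp(-sqrt(t)) against the kernel
between 1 and ∞ the integrand is t**(-1/4)·t^(s-1)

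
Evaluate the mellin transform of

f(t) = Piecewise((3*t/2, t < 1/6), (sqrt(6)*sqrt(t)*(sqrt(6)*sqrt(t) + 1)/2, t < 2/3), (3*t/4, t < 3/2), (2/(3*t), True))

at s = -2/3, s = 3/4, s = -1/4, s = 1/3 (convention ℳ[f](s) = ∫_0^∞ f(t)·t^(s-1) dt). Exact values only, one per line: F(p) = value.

F(-2/3) = 6**(2/3)*(-405*2**(2/3) + 437*3**(2/3) + 2430)/1080
F(3/4) = 6**(1/4)*(-114 + 696*sqrt(2) + 1525*sqrt(3))/1260
F(-1/4) = 6**(1/4)*(-630 + 167*sqrt(3) + 810*sqrt(2))/270
F(1/3) = 6**(2/3)*(-378 + 725*3**(2/3) + 1116*2**(2/3))/2880

undo the common scale on t: t on [0, 1/4); sqrt(t)*(2*sqrt(t) + 1) on [1/4, 1); t/2 on [1, 9/4); …
peel off the power substitution: t**2 on [0, 1/2); t*(2*t + 1) on [1/2, 1); t**2/2 on [1, 3/2); …
back out the shared t-power: t on [0, 1/2); 2*t + 1 on [1/2, 1); t/2 on [1, 3/2); …
along the cuts 1/6, 2/3, 3/2, ℳ[f](s) splits into 4 integrals
segment [0, 1/6) carries 3*t/2; integrate it
segment 1/6 to 2/3 holds sqrt(6)*sqrt(t)*(sqrt(6)*sqrt(t) + 1)/2; add its integral
segment 2/3 to 3/2 holds 3*t/4; add its integral
∫ 2/(3*t)·t^(s-1) over [3/2, ∞)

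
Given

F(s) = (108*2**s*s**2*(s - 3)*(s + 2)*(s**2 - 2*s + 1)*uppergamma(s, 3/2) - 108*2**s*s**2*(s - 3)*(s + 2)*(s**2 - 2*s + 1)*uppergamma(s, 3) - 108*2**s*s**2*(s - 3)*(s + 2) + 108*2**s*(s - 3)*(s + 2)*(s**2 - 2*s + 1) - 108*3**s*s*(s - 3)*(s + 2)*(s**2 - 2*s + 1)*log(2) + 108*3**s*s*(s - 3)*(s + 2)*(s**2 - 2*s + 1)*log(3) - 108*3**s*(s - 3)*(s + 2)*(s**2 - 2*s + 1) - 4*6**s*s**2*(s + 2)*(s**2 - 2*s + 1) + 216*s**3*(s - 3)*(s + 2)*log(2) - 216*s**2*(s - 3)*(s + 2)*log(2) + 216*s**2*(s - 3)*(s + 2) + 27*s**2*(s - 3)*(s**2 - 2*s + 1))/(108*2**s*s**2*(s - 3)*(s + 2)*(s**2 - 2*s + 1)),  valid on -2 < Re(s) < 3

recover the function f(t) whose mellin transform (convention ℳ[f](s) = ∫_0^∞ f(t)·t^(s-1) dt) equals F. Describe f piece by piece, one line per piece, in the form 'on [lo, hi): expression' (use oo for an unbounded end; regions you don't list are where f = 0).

on [0, 1/2): t**2
on [1/2, 1): log(t)/t
on [1, 3/2): log(t)
on [3/2, 3): exp(-t)
on [3, oo): t**(-3)

decompose at 1/2, 1, 3/2, 3; ℳ[f](s) sums the 5 pieces' integrals
∫ over [0, 1/2) of t**2·t^(s-1) joins the sum
piece [1/2, 1): integrate log(t)/t against the kernel
on [1, 3/2): add ∫ log(t)·t^(s-1) dt
on [3/2, 3): add ∫ exp(-t)·t^(s-1) dt
[3, ∞) adds the kernel integral of t**(-3)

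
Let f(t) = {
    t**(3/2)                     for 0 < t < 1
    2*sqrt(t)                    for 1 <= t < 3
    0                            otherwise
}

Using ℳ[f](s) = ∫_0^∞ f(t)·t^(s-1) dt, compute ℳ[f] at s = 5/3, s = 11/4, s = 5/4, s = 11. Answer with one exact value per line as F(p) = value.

F(5/3) = -150/247 + 108*3**(1/6)/13
F(11/4) = -84/221 + 216*3**(1/4)/13
F(5/4) = -60/77 + 24*3**(3/4)/7
F(11) = -54/575 + 708588*sqrt(3)/23

integrate the 2 segments split at 1, then add the results
the [0, 1) slice contributes ∫ t**(3/2)·t^(s-1) dt
on [1, 3): add ∫ 2*sqrt(t)·t^(s-1) dt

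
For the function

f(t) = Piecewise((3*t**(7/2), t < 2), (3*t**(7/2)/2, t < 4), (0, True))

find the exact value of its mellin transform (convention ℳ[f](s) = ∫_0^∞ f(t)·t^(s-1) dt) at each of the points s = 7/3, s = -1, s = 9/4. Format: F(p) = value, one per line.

breakpoints 2: one integral from each of the 2 segments
segment 0 to 2 holds 3*t**(7/2); add its integral
segment [2, 4) carries 3*t**(7/2)/2; integrate it

F(7/3) = 288*2**(5/6)/35 + 18432*2**(2/3)/35
F(-1) = 12*sqrt(2)/5 + 96/5
F(9/4) = 192*2**(3/4)/23 + 12288*sqrt(2)/23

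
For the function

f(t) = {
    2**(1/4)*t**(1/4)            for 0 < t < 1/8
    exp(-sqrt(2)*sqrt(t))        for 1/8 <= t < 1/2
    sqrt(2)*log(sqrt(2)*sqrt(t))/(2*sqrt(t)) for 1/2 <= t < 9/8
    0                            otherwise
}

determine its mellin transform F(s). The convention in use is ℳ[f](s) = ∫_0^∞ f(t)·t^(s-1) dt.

2**(1 - 3*s)*(4**s*(4*s + 1)*(4*s**2 - 4*s + 1)*uppergamma(2*s, 1/2) - 4**s*(4*s + 1)*(4*s**2 - 4*s + 1)*uppergamma(2*s, 1) + 4**s*(12*s + 3)/3 + 9**s*s*(4*s + 1)*(-4*log(2) + 4*log(3))/3 + 9**s*(-8*s - 2)/3 + 9**s*(4*s + 1)*(-2*log(3) + 2*log(2))/3 + sqrt(2)*(12*s**2 - 12*s + 3)/3)/((4*s + 1)*(4*s**2 - 4*s + 1))
  Re(s) > -1/4

strip the common scale on t: t**(1/4) on [0, 1/4); exp(-sqrt(t)) on [1/4, 1); log(sqrt(t))/sqrt(t) on [1, 9/4)
back out the power substitution: sqrt(t) on [0, 1/2); exp(-t) on [1/2, 1); log(t)/t on [1, 3/2)
along the cuts 1/8, 1/2, ℳ[f](s) splits into 3 integrals
piece [0, 1/8): integrate 2**(1/4)*t**(1/4) against the kernel
over [1/8, 1/2), the kernel integral of exp(-sqrt(2)*sqrt(t)) enters the sum
∫ sqrt(2)*log(sqrt(2)*sqrt(t))/(2*sqrt(t))·t^(s-1) over [1/2, 9/8)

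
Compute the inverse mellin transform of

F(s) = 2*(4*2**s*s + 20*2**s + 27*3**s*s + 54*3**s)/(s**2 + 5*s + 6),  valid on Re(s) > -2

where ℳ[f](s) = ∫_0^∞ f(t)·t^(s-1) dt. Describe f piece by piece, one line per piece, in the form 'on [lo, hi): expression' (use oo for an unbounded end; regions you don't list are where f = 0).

along the cuts 2, ℳ[f](s) splits into 2 integrals
the [0, 2) slice contributes ∫ 6*t**2·t^(s-1) dt
over [2, 3), the kernel integral of 2*t**3 enters the sum

on [0, 2): 6*t**2
on [2, 3): 2*t**3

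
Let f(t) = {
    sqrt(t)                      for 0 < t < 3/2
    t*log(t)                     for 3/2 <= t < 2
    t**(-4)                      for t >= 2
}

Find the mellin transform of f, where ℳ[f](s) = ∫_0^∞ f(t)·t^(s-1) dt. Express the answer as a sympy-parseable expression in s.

(-32*2**(2*s)*(s - 4)*(2*s + 1) + 3**s*s*(s - 4)*(2*s + 1)*(-24*log(3) + 24*log(2)) + 3**s*(s - 4)*(2*s + 1)*(-24*log(3) + 24*log(2)) + 24*3**s*(s - 4)*(2*s + 1) + 16*3**s*sqrt(6)*(s - 4)*(s**2 + 2*s + 1) + 32*4**s*s*(s - 4)*(2*s + 1)*log(2) + 32*4**s*(s - 4)*(2*s + 1)*log(2) - 4**s*(2*s + 1)*(s**2 + 2*s + 1))/(16*2**s*(s - 4)*(2*s + 1)*(s**2 + 2*s + 1))
  -1/2 < Re(s) < 4

summing 3 kernel integrals split by 3/2, 2 yields ℳ[f](s)
∫ sqrt(t)·t^(s-1) over [0, 3/2)
segment [3/2, 2) carries t*log(t); integrate it
segment 2 to ∞ holds t**(-4); add its integral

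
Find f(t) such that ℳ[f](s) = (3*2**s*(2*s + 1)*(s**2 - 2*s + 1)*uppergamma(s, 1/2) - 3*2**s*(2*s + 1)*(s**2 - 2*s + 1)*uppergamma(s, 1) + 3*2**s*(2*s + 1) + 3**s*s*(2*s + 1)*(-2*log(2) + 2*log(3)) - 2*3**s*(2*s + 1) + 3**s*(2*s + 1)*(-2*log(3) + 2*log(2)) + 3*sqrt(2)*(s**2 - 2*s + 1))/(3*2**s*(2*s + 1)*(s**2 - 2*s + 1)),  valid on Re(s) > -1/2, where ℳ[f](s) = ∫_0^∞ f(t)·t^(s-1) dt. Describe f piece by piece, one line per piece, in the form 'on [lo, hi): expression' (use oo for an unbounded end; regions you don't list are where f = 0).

treat the 3 regions marked off by 1/2, 1 separately and sum
[0, 1/2) adds the kernel integral of sqrt(t)
segment [1/2, 1) carries exp(-t); integrate it
[1, 3/2) adds the kernel integral of log(t)/t

on [0, 1/2): sqrt(t)
on [1/2, 1): exp(-t)
on [1, 3/2): log(t)/t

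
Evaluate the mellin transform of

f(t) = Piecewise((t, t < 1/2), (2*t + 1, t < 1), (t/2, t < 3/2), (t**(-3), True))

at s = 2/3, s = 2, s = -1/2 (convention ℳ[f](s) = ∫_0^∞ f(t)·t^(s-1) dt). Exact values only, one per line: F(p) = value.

summing 4 kernel integrals split by 1/2, 1, 3/2 yields ℳ[f](s)
for t in [0, 1/2): the term is ∫ t·t^(s-1)
between 1/2 and 1 the integrand is (2*t + 1)·t^(s-1)
[1, 3/2) adds the kernel integral of t/2
∫ over [3/2, ∞) of t**(-3)·t^(s-1) joins the sum

F(2/3) = 2**(1/3)*(-2268 + 727*3**(2/3) + 3024*2**(2/3))/2520
F(2) = 33/16
F(-1/2) = 1 + 599*sqrt(6)/1134 + sqrt(2)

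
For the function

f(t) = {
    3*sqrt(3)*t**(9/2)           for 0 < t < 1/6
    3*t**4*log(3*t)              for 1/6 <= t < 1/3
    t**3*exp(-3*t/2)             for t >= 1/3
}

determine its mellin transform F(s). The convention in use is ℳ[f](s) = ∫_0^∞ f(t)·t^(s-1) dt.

(128*2**(2*s)*(2*s + 9)*(2*s + (s + 3)**2 + 7)*uppergamma(s + 3, 1/2) - 16*2**s*(2*s + 9) + 2*s + (s + 3)*(2*s + 9)*log(2) + (2*s + 9)*log(2) + sqrt(2)*(2*s + (s + 3)**2 + 7) + 9)/(432*6**s*(2*s + 9)*(2*s + (s + 3)**2 + 7))
  Re(s) > -9/2

back out the shared t-power: 3*sqrt(3)*t**(5/2) on [0, 1/6); 3*t**2*log(3*t) on [1/6, 1/3); t*exp(-3*t/2) on [1/3, ∞)
reversing the shared t-power: 3*sqrt(3)*t**(3/2) on [0, 1/6); 3*t*log(3*t) on [1/6, 1/3); exp(-3*t/2) on [1/3, ∞)
the common scale on t comes off first: t**(3/2) on [0, 1/2); t*log(t) on [1/2, 1); exp(-t/2) on [1, ∞)
the 3 pieces separated at 1/6, 1/3 each add one integral
segment [0, 1/6) carries 3*sqrt(3)*t**(9/2); integrate it
[1/6, 1/3) adds the kernel integral of 3*t**4*log(3*t)
∫ t**3*exp(-3*t/2)·t^(s-1) over [1/3, ∞)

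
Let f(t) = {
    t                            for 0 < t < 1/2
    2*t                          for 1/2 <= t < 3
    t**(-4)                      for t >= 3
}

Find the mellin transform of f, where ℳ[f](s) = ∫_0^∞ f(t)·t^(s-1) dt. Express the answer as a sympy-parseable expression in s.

linearity at 1/2, 3 turns ℳ[f](s) into 3 summed integrals
for t in [0, 1/2): the term is ∫ t·t^(s-1)
∫ over [1/2, 3) of 2*t·t^(s-1) joins the sum
between 3 and ∞ the integrand is t**(-4)·t^(s-1)

(970*6**s*s - 3890*6**s - 81*s + 324)/(162*2**s*(s**2 - 3*s - 4))
  -1 < Re(s) < 4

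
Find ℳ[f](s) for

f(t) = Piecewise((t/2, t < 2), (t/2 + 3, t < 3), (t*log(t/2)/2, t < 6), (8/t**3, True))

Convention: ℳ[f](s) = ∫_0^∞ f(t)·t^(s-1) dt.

(-162*2**s*s*(s - 3)*(s**2 + 2*s + 1) - 162*2**s*(s - 3)*(s**2 + 2*s + 1) - 81*3**s*s**2*(s - 3)*(s + 1)*log(3) + 81*3**s*s**2*(s - 3)*(s + 1)*log(2) - 81*3**s*s*(s - 3)*(s + 1)*log(3) + 81*3**s*s*(s - 3)*(s + 1)*log(2) + 81*3**s*s*(s - 3)*(s + 1) + 243*3**s*s*(s - 3)*(s**2 + 2*s + 1) + 162*3**s*(s - 3)*(s**2 + 2*s + 1) + 162*6**s*s**2*(s - 3)*(s + 1)*log(3) - 162*6**s*s*(s - 3)*(s + 1) + 162*6**s*s*(s - 3)*(s + 1)*log(3) - 2*6**s*s*(s + 1)*(s**2 + 2*s + 1))/(54*s*(s - 3)*(s + 1)*(s**2 + 2*s + 1))
  -1 < Re(s) < 3

peel off the common scale on t: t on [0, 1); t + 3 on [1, 3/2); t*log(t) on [3/2, 3); …
integrate the 4 segments split at 2, 3, 6, then add the results
segment [0, 2) carries t/2; integrate it
segment 2 to 3 holds (t/2 + 3); add its integral
∫ over [3, 6) of t*log(t/2)/2·t^(s-1) joins the sum
segment [6, ∞) carries 8/t**3; integrate it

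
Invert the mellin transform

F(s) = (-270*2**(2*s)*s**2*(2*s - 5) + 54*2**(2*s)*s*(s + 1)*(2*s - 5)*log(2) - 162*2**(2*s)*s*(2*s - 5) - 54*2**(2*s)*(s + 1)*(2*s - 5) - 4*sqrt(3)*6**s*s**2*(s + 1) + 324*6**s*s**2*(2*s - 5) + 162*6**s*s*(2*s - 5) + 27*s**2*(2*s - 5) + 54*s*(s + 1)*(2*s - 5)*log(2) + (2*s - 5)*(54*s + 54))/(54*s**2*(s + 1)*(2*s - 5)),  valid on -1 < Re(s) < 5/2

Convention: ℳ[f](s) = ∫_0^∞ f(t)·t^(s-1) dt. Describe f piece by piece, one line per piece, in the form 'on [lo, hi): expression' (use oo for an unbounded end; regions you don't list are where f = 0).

on [0, 1): t/2
on [1, 4): log(t/2)
on [4, 6): t/2 + 3
on [6, oo): 4*sqrt(2)/t**(5/2)

strip the common scale on t: t on [0, 1/2); log(t) on [1/2, 2); t + 3 on [2, 3); …
cuts at 1, 4, 6: linearity sums the 4 kernel integrals
between 0 and 1 the integrand is t/2·t^(s-1)
segment 1 to 4 holds log(t/2); add its integral
piece [4, 6): integrate (t/2 + 3) against the kernel
segment 6 to ∞ holds 4*sqrt(2)/t**(5/2); add its integral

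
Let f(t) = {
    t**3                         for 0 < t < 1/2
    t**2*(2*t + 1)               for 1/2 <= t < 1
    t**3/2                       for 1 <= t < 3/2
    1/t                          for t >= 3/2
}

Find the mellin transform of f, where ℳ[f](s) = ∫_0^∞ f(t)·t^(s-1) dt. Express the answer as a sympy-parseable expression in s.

(120*2**s*s**2 + 168*2**s*s - 288*2**s + 49*3**s*s**2 - 79*3**s*s - 354*3**s - 18*s**2 - 30*s + 48)/(48*2**s*(s**3 + 4*s**2 + s - 6))
  -3 < Re(s) < 1

strip the shared t-power: t on [0, 1/2); 2*t + 1 on [1/2, 1); t/2 on [1, 3/2); …
linearity at 1/2, 1, 3/2 turns ℳ[f](s) into 4 summed integrals
∫ t**3·t^(s-1) over [0, 1/2)
on [1/2, 1): add ∫ t**2*(2*t + 1)·t^(s-1) dt
segment [1, 3/2) carries t**3/2; integrate it
on [3/2, ∞) integrate f = 1/t against the kernel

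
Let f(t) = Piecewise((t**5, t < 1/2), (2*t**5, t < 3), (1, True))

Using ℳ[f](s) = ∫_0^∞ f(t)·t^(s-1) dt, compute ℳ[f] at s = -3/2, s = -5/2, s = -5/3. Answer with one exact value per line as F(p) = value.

undo the shared t-power: t**3 on [0, 1/2); 2*t**3 on [1/2, 3); t**(-2) on [3, ∞)
invert the shared t-power to get t on [0, 1/2); 2*t on [1/2, 3); t**(-4) on [3, ∞)
along the cuts 1/2, 3, ℳ[f](s) splits into 3 integrals
for t in [0, 1/2): the term is ∫ t**5·t^(s-1)
∫ over [1/2, 3) of 2*t**5·t^(s-1) joins the sum
for t in [3, ∞): the term is ∫ 1·t^(s-1)

F(-3/2) = sqrt(2)*(-27 + 11720*sqrt(6))/1512
F(-5/2) = sqrt(2)*(-27 + 1948*sqrt(6))/540
F(-5/3) = 2**(2/3)*(-9 + 3904*6**(1/3))/480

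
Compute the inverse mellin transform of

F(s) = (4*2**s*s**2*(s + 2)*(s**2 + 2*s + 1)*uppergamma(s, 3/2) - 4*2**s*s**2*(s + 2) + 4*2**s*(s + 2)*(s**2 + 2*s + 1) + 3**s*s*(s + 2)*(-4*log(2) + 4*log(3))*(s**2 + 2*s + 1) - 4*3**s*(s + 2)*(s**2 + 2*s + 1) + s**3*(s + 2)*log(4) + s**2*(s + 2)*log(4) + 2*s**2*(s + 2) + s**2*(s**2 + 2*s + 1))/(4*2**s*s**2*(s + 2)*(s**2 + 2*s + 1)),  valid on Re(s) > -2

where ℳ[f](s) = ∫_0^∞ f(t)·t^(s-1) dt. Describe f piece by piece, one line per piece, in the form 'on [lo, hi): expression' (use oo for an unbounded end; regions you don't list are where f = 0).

the 4 pieces separated at 1/2, 1, 3/2 each add one integral
∫ over [0, 1/2) of t**2·t^(s-1) joins the sum
between 1/2 and 1 the integrand is t*log(t)·t^(s-1)
∫ over [1, 3/2) of log(t)·t^(s-1) joins the sum
on [3/2, ∞): add ∫ exp(-t)·t^(s-1) dt

on [0, 1/2): t**2
on [1/2, 1): t*log(t)
on [1, 3/2): log(t)
on [3/2, oo): exp(-t)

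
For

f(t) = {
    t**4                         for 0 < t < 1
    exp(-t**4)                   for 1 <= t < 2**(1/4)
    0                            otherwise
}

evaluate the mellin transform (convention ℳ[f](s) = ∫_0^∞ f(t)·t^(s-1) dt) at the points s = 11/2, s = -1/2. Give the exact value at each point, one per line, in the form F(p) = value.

undo the power substitution: t**2 on [0, 1); exp(-t**2) on [1, sqrt(2))
back out the power substitution: t on [0, 1); exp(-t) on [1, 2)
the 2 pieces separated at 1 each add one integral
piece [0, 1): integrate t**4 against the kernel
∫ over [1, 2**(1/4)) of exp(-t**4)·t^(s-1) joins the sum

F(11/2) = -uppergamma(11/8, 2)/4 + 2/19 + uppergamma(11/8, 1)/4
F(-1/2) = -uppergamma(-1/8, 2)/4 + uppergamma(-1/8, 1)/4 + 2/7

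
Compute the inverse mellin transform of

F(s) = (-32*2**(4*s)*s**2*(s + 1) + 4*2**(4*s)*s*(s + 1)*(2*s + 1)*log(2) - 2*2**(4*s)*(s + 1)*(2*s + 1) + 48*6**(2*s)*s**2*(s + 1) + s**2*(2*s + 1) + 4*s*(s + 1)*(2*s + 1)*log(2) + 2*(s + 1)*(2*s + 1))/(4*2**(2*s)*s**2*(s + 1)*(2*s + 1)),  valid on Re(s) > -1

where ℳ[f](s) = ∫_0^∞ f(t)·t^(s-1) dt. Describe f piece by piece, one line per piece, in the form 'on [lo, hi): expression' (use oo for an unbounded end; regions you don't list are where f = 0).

on [0, 1/4): t
on [1/4, 4): log(sqrt(t))
on [4, 9): 2*sqrt(t)

the power substitution comes off first: t**2 on [0, 1/2); log(t) on [1/2, 2); 2*t on [2, 3)
cuts at 1/4, 4: linearity sums the 3 kernel integrals
segment 0 to 1/4 holds t; add its integral
∫ log(sqrt(t))·t^(s-1) over [1/4, 4)
∫ 2*sqrt(t)·t^(s-1) over [4, 9)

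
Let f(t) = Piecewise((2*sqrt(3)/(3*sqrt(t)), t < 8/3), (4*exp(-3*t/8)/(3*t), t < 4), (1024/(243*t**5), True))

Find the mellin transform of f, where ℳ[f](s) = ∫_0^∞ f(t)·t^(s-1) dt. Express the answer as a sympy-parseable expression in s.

(4/3)**s*(243*2**s*(s - 5)*(2*s - 1)*uppergamma(s - 1, 1) - 243*2**s*(s - 5)*(2*s - 1)*uppergamma(s - 1, 3/2) + 243*2**(s + 3/2)*(s - 5) + 2*3**s*(1 - 2*s))/(486*(s - 5)*(2*s - 1))
  1/2 < Re(s) < 5

remove the common scale on t first: sqrt(6)/(3*sqrt(t)) on [0, 4/3); 2*exp(-3*t/4)/(3*t) on [4/3, 2); 32/(243*t**5) on [2, ∞)
reversing the common scale on t: 1/sqrt(t) on [0, 2); exp(-t/2)/t on [2, 3); t**(-5) on [3, ∞)
undo the shared t-power: sqrt(t) on [0, 2); exp(-t/2) on [2, 3); t**(-4) on [3, ∞)
cuts at 8/3, 4: linearity sums the 3 kernel integrals
segment 0 to 8/3 holds 2*sqrt(3)/(3*sqrt(t)); add its integral
over [8/3, 4), the kernel integral of 4*exp(-3*t/8)/(3*t) enters the sum
between 4 and ∞ the integrand is 1024/(243*t**5)·t^(s-1)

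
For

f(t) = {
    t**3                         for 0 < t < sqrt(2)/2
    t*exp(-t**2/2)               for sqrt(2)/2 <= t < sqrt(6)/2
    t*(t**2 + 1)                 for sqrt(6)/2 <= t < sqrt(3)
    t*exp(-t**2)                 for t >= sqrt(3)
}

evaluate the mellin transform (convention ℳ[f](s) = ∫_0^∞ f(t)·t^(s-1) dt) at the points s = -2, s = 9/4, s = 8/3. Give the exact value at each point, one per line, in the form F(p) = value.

F(-2) = sqrt(2)*(-2*sqrt(3)*exp(13/4) + sqrt(2)*E*(-3*sqrt(pi)*exp(3)*erfc(sqrt(3)) + sqrt(3)) + 6*exp(15/4) + (-3*sqrt(pi)*erfc(1/2) - sqrt(3) + 3*sqrt(pi)*erfc(sqrt(3)/2) + 3 + 2*sqrt(6))*exp(4))*exp(-4)/6
F(9/4) = -81*2**(3/8)*3**(5/8)/182 - 2**(5/8)*uppergamma(13/8, 3/4) + 2**(3/8)/42 + uppergamma(13/8, 3)/2 + 2**(5/8)*uppergamma(13/8, 1/4) + 240*3**(5/8)/91
F(8/3) = 2**(1/6)*(-1496*2**(2/3)*uppergamma(11/6, 3/4) - 603*3**(5/6) + 33 + 374*2**(5/6)*uppergamma(11/6, 3) + 1496*2**(2/3)*uppergamma(11/6, 1/4) + 1800*6**(5/6))/1496

remove the shared t-power first: t**2 on [0, sqrt(2)/2); exp(-t**2/2) on [sqrt(2)/2, sqrt(6)/2); t**2 + 1 on [sqrt(6)/2, sqrt(3)); …
undo the power substitution: t on [0, 1/2); exp(-t/2) on [1/2, 3/2); t + 1 on [3/2, 3); …
integrate the 4 segments split at sqrt(2)/2, sqrt(6)/2, sqrt(3), then add the results
∫ t**3·t^(s-1) over [0, sqrt(2)/2)
the [sqrt(2)/2, sqrt(6)/2) slice contributes ∫ t*exp(-t**2/2)·t^(s-1) dt
segment [sqrt(6)/2, sqrt(3)) carries t*(t**2 + 1); integrate it
the [sqrt(3), ∞) slice contributes ∫ t*exp(-t**2)·t^(s-1) dt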